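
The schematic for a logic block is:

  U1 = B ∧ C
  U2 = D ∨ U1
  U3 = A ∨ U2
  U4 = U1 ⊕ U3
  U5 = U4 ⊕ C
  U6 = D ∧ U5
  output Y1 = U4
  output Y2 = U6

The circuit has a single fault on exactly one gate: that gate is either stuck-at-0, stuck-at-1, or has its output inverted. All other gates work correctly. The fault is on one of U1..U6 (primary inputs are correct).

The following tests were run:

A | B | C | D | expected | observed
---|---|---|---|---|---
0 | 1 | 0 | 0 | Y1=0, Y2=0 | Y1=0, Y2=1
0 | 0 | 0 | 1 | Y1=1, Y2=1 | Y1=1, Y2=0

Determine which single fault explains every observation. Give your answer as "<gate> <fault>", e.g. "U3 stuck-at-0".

Fault-free values for test 1 (A=0, B=1, C=0, D=0): U1=0, U2=0, U3=0, U4=0, U5=0, U6=0, giving Y1=0, Y2=0. Observed Y1=0, Y2=1.
Test 1: faults giving observed Y1=0, Y2=1 are {U6 stuck-at-1, U6 inverted output}.
Test 2 (A=0, B=0, C=0, D=1): fault-free U1=0, U2=1, U3=1, U4=1, U5=1, U6=1 → Y1=1, Y2=1; observed Y1=1, Y2=0. Eliminates U6 stuck-at-1.
Only U6 inverted output is consistent with every test.

U6 inverted output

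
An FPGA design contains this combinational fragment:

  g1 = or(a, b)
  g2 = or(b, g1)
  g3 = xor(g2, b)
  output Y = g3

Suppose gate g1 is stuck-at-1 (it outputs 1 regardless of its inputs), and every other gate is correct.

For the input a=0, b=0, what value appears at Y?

1

Propagate with g1 forced: g1=1 [stuck-at-1], g2=1, g3=1.
So Y = 1. (Without the fault it would be 0.)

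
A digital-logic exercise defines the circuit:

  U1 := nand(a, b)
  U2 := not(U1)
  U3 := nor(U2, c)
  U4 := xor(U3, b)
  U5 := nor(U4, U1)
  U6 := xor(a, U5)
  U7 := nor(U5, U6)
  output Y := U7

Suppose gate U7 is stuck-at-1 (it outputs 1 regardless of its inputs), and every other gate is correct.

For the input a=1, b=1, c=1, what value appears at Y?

Propagate with U7 forced: U1=0, U2=1, U3=0, U4=1, U5=0, U6=1, U7=1 [stuck-at-1].
So Y = 1. (Without the fault it would be 0.)

1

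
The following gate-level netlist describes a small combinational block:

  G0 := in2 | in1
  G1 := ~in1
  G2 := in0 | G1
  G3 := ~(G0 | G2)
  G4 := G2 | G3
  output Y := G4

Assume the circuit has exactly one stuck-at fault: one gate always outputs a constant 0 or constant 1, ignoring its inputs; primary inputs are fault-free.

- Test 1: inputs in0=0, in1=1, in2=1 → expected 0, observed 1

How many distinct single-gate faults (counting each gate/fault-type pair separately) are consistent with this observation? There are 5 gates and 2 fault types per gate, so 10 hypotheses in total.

Fault-free: G0=1, G1=0, G2=0, G3=0, G4=0 → 0. Observed 1.
  G0 stuck-at-0: output 1 ✓
  G0 stuck-at-1: output 0 ✗
  G1 stuck-at-0: output 0 ✗
  G1 stuck-at-1: output 1 ✓
  G2 stuck-at-0: output 0 ✗
  G2 stuck-at-1: output 1 ✓
  G3 stuck-at-0: output 0 ✗
  G3 stuck-at-1: output 1 ✓
  G4 stuck-at-0: output 0 ✗
  G4 stuck-at-1: output 1 ✓
Consistent faults: {G0 stuck-at-0, G1 stuck-at-1, G2 stuck-at-1, G3 stuck-at-1, G4 stuck-at-1} — 5 in all.

5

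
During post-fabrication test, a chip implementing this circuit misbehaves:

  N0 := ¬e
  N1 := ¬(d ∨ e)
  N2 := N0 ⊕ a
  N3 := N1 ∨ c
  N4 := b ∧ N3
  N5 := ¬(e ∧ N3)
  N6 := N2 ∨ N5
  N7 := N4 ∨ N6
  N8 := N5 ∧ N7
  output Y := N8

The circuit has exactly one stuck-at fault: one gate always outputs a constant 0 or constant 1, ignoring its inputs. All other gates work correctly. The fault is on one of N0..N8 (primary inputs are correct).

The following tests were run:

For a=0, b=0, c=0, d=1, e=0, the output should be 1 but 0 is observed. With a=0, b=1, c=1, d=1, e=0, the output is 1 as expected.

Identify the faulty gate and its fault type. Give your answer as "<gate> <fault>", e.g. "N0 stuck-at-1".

Fault-free values for test 1 (a=0, b=0, c=0, d=1, e=0): N0=1, N1=0, N2=1, N3=0, N4=0, N5=1, N6=1, N7=1, N8=1, giving Y=1. Observed 0.
Test 1: faults giving observed 0 are {N5 stuck-at-0, N6 stuck-at-0, N7 stuck-at-0, N8 stuck-at-0}.
Test 2 (a=0, b=1, c=1, d=1, e=0): fault-free N0=1, N1=0, N2=1, N3=1, N4=1, N5=1, N6=1, N7=1, N8=1 → 1; observed 1. Eliminates N5 stuck-at-0, N7 stuck-at-0, N8 stuck-at-0.
Only N6 stuck-at-0 is consistent with every test.

N6 stuck-at-0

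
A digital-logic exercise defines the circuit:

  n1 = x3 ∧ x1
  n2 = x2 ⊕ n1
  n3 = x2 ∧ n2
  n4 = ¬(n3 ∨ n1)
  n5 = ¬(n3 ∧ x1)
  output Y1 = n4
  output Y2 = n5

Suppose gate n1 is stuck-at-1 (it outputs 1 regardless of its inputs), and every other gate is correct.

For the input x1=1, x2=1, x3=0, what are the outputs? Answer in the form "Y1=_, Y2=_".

Y1=0, Y2=1

Propagate with n1 forced: n1=1 [stuck-at-1], n2=0, n3=0, n4=0, n5=1.
So the outputs are Y1=0, Y2=1. (Without the fault they would be Y1=0, Y2=0.)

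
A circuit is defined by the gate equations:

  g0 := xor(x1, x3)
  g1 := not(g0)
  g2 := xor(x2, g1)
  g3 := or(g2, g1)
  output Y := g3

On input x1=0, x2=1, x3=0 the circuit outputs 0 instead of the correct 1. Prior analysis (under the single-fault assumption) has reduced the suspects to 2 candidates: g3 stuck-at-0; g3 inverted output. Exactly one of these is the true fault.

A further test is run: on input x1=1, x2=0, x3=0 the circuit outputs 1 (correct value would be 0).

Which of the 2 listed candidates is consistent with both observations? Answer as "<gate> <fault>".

Evaluate each candidate on input x1=1, x2=0, x3=0:
  g3 stuck-at-0: g0=1, g1=0, g2=0, g3=0 [stuck-at-0] → 0 — eliminated
  g3 inverted output: g0=1, g1=0, g2=0, g3=1 [inverted output] → 1 — matches
Only g3 inverted output reproduces the observed 1.

g3 inverted output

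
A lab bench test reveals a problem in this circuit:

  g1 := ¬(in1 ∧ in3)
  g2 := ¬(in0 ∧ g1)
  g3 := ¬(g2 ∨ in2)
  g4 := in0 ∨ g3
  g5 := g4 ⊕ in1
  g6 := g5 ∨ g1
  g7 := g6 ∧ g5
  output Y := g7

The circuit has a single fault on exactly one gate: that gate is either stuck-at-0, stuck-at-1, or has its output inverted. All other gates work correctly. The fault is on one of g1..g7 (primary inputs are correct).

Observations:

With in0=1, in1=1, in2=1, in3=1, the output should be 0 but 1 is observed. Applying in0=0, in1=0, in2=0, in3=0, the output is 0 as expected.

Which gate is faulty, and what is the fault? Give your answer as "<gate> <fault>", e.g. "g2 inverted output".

Fault-free values for test 1 (in0=1, in1=1, in2=1, in3=1): g1=0, g2=1, g3=0, g4=1, g5=0, g6=0, g7=0, giving Y=0. Observed 1.
Test 1: faults giving observed 1 are {g4 stuck-at-0, g4 inverted output, g5 stuck-at-1, g5 inverted output, g7 stuck-at-1, g7 inverted output}.
Test 2 (in0=0, in1=0, in2=0, in3=0): fault-free g1=1, g2=1, g3=0, g4=0, g5=0, g6=1, g7=0 → 0; observed 0. Eliminates g4 inverted output, g5 stuck-at-1, g5 inverted output, g7 stuck-at-1, g7 inverted output.
Only g4 stuck-at-0 is consistent with every test.

g4 stuck-at-0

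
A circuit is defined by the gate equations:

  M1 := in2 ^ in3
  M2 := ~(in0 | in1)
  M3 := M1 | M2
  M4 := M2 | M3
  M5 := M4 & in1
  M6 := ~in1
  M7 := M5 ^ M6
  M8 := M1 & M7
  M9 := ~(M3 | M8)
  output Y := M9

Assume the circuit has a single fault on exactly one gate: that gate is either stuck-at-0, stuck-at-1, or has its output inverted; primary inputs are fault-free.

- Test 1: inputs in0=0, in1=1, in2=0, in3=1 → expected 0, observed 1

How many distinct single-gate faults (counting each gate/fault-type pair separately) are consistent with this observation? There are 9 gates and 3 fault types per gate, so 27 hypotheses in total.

Fault-free: M1=1, M2=0, M3=1, M4=1, M5=1, M6=0, M7=1, M8=1, M9=0 → 0. Observed 1.
  M1: stuck-at-0, inverted output ✓; others ✗
  M2: none of the 3 fault types match ✗
  M3: stuck-at-0, inverted output ✓; others ✗
  M4: none of the 3 fault types match ✗
  M5: none of the 3 fault types match ✗
  M6: none of the 3 fault types match ✗
  M7: none of the 3 fault types match ✗
  M8: none of the 3 fault types match ✗
  M9: stuck-at-1, inverted output ✓; others ✗
Consistent faults: {M1 stuck-at-0, M1 inverted output, M3 stuck-at-0, M3 inverted output, M9 stuck-at-1, M9 inverted output} — 6 in all.

6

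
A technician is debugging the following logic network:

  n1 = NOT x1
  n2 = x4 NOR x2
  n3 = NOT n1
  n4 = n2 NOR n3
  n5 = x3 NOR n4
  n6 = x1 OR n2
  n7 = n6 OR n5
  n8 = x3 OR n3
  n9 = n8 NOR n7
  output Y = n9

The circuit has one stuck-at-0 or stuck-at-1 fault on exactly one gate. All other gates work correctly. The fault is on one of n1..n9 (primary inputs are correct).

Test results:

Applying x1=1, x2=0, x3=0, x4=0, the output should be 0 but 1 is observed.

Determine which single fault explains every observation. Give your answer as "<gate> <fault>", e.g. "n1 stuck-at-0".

Fault-free values for test 1 (x1=1, x2=0, x3=0, x4=0): n1=0, n2=1, n3=1, n4=0, n5=1, n6=1, n7=1, n8=1, n9=0, giving Y=0. Observed 1.
Test 1: faults giving observed 1 are {n9 stuck-at-1}.
Only n9 stuck-at-1 is consistent with every test.

n9 stuck-at-1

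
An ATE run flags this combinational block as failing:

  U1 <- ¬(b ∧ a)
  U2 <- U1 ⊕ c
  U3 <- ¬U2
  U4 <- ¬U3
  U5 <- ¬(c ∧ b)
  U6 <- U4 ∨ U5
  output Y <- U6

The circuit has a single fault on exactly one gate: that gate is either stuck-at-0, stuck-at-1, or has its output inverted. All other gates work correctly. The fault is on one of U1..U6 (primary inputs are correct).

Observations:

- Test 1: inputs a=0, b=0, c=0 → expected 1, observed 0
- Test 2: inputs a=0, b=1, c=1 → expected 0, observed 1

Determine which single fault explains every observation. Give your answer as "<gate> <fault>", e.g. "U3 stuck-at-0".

Fault-free values for test 1 (a=0, b=0, c=0): U1=1, U2=1, U3=0, U4=1, U5=1, U6=1, giving Y=1. Observed 0.
Test 1: faults giving observed 0 are {U6 stuck-at-0, U6 inverted output}.
Test 2 (a=0, b=1, c=1): fault-free U1=1, U2=0, U3=1, U4=0, U5=0, U6=0 → 0; observed 1. Eliminates U6 stuck-at-0.
Only U6 inverted output is consistent with every test.

U6 inverted output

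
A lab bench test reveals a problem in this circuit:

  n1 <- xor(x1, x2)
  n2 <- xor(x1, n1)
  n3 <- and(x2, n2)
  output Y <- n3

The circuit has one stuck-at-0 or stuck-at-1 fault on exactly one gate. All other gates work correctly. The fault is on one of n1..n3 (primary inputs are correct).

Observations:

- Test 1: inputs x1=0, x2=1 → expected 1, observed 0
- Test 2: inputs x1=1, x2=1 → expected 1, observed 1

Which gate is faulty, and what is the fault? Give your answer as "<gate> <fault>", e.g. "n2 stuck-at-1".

n1 stuck-at-0

Fault-free values for test 1 (x1=0, x2=1): n1=1, n2=1, n3=1, giving Y=1. Observed 0.
Test 1: faults giving observed 0 are {n1 stuck-at-0, n2 stuck-at-0, n3 stuck-at-0}.
Test 2 (x1=1, x2=1): fault-free n1=0, n2=1, n3=1 → 1; observed 1. Eliminates n2 stuck-at-0, n3 stuck-at-0.
Only n1 stuck-at-0 is consistent with every test.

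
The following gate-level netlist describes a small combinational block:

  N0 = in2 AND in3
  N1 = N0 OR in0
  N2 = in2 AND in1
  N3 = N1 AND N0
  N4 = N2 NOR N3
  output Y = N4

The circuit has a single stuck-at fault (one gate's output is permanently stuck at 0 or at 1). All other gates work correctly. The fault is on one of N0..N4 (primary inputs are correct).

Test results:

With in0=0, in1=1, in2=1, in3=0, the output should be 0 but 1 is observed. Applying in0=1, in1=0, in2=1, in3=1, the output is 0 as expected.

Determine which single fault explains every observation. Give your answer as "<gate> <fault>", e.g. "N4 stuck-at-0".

Fault-free values for test 1 (in0=0, in1=1, in2=1, in3=0): N0=0, N1=0, N2=1, N3=0, N4=0, giving Y=0. Observed 1.
Test 1: faults giving observed 1 are {N2 stuck-at-0, N4 stuck-at-1}.
Test 2 (in0=1, in1=0, in2=1, in3=1): fault-free N0=1, N1=1, N2=0, N3=1, N4=0 → 0; observed 0. Eliminates N4 stuck-at-1.
Only N2 stuck-at-0 is consistent with every test.

N2 stuck-at-0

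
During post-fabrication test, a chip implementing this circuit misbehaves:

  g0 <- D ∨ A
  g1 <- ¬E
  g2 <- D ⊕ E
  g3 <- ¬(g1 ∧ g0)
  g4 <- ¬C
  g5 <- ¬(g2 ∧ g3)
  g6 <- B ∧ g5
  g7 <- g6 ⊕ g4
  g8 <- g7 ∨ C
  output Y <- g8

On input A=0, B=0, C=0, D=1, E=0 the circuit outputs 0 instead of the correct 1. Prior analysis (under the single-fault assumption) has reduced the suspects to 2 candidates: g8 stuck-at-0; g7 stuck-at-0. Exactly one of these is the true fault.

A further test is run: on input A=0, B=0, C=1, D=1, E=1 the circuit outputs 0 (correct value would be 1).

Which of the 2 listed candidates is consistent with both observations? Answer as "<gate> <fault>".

Evaluate each candidate on input A=0, B=0, C=1, D=1, E=1:
  g8 stuck-at-0: g0=1, g1=0, g2=0, g3=1, g4=0, g5=1, g6=0, g7=0, g8=0 [stuck-at-0] → 0 — matches
  g7 stuck-at-0: g0=1, g1=0, g2=0, g3=1, g4=0, g5=1, g6=0, g7=0 [stuck-at-0], g8=1 → 1 — eliminated
Only g8 stuck-at-0 reproduces the observed 0.

g8 stuck-at-0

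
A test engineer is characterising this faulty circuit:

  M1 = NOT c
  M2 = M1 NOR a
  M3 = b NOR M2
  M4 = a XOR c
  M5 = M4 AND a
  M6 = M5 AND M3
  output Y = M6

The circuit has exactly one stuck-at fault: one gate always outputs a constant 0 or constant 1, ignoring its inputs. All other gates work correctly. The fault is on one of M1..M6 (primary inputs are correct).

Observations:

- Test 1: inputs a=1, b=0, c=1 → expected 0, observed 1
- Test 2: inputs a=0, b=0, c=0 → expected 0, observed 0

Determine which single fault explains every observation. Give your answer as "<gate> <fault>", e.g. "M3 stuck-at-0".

Fault-free values for test 1 (a=1, b=0, c=1): M1=0, M2=0, M3=1, M4=0, M5=0, M6=0, giving Y=0. Observed 1.
Test 1: faults giving observed 1 are {M4 stuck-at-1, M5 stuck-at-1, M6 stuck-at-1}.
Test 2 (a=0, b=0, c=0): fault-free M1=1, M2=0, M3=1, M4=0, M5=0, M6=0 → 0; observed 0. Eliminates M5 stuck-at-1, M6 stuck-at-1.
Only M4 stuck-at-1 is consistent with every test.

M4 stuck-at-1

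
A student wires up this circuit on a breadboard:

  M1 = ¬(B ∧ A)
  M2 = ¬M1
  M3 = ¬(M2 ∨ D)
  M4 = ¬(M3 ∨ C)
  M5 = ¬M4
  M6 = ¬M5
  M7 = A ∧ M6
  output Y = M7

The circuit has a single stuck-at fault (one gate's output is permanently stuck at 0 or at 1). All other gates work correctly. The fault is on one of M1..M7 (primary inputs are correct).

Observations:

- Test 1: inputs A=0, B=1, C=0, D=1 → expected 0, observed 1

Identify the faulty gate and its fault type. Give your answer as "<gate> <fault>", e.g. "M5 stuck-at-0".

Fault-free values for test 1 (A=0, B=1, C=0, D=1): M1=1, M2=0, M3=0, M4=1, M5=0, M6=1, M7=0, giving Y=0. Observed 1.
Test 1: faults giving observed 1 are {M7 stuck-at-1}.
Only M7 stuck-at-1 is consistent with every test.

M7 stuck-at-1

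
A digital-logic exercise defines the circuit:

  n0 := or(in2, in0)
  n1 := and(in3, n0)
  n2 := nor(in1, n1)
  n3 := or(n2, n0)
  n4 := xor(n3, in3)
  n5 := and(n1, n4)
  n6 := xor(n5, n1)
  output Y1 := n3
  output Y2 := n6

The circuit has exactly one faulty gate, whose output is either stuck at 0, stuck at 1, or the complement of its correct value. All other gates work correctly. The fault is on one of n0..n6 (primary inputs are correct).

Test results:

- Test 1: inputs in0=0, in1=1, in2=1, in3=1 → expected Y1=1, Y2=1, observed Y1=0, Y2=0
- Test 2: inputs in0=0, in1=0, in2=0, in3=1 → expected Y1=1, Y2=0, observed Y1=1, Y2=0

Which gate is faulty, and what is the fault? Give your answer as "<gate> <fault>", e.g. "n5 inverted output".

n0 stuck-at-0

Fault-free values for test 1 (in0=0, in1=1, in2=1, in3=1): n0=1, n1=1, n2=0, n3=1, n4=0, n5=0, n6=1, giving Y1=1, Y2=1. Observed Y1=0, Y2=0.
Test 1: faults giving observed Y1=0, Y2=0 are {n0 stuck-at-0, n0 inverted output, n3 stuck-at-0, n3 inverted output}.
Test 2 (in0=0, in1=0, in2=0, in3=1): fault-free n0=0, n1=0, n2=1, n3=1, n4=0, n5=0, n6=0 → Y1=1, Y2=0; observed Y1=1, Y2=0. Eliminates n0 inverted output, n3 stuck-at-0, n3 inverted output.
Only n0 stuck-at-0 is consistent with every test.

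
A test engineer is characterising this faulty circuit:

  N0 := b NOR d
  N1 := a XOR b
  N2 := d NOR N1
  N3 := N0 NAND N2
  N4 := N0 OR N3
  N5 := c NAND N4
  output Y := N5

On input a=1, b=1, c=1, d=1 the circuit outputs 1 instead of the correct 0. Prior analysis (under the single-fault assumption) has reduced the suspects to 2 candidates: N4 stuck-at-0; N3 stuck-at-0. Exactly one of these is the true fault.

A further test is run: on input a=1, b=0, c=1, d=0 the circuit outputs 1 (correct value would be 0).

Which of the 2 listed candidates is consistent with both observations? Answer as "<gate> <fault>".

Evaluate each candidate on input a=1, b=0, c=1, d=0:
  N4 stuck-at-0: N0=1, N1=1, N2=0, N3=1, N4=0 [stuck-at-0], N5=1 → 1 — matches
  N3 stuck-at-0: N0=1, N1=1, N2=0, N3=0 [stuck-at-0], N4=1, N5=0 → 0 — eliminated
Only N4 stuck-at-0 reproduces the observed 1.

N4 stuck-at-0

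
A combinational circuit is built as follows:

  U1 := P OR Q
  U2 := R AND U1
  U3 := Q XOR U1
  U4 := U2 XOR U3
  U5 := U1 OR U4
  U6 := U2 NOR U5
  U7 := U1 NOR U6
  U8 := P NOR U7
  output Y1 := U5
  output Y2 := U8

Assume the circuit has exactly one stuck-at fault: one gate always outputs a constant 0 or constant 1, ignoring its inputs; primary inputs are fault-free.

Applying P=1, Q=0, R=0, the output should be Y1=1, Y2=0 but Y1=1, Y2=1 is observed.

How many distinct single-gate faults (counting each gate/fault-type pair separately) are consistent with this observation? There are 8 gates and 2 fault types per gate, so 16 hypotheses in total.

1

Fault-free: U1=1, U2=0, U3=1, U4=1, U5=1, U6=0, U7=0, U8=0 → Y1=1, Y2=0. Observed Y1=1, Y2=1.
  U1: none of the 2 fault types match ✗
  U2: none of the 2 fault types match ✗
  U3: none of the 2 fault types match ✗
  U4: none of the 2 fault types match ✗
  U5: none of the 2 fault types match ✗
  U6: none of the 2 fault types match ✗
  U7: none of the 2 fault types match ✗
  U8: stuck-at-1 ✓; others ✗
Consistent faults: {U8 stuck-at-1} — 1 in all.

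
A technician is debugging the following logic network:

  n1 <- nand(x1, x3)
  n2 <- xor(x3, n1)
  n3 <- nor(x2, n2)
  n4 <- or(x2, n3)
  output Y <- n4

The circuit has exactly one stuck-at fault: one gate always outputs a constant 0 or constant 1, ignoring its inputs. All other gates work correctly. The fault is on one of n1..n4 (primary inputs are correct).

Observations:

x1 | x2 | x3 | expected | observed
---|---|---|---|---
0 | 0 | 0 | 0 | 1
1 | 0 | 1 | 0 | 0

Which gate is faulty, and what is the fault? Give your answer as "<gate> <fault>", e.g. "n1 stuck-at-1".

Fault-free values for test 1 (x1=0, x2=0, x3=0): n1=1, n2=1, n3=0, n4=0, giving Y=0. Observed 1.
Test 1: faults giving observed 1 are {n1 stuck-at-0, n2 stuck-at-0, n3 stuck-at-1, n4 stuck-at-1}.
Test 2 (x1=1, x2=0, x3=1): fault-free n1=0, n2=1, n3=0, n4=0 → 0; observed 0. Eliminates n2 stuck-at-0, n3 stuck-at-1, n4 stuck-at-1.
Only n1 stuck-at-0 is consistent with every test.

n1 stuck-at-0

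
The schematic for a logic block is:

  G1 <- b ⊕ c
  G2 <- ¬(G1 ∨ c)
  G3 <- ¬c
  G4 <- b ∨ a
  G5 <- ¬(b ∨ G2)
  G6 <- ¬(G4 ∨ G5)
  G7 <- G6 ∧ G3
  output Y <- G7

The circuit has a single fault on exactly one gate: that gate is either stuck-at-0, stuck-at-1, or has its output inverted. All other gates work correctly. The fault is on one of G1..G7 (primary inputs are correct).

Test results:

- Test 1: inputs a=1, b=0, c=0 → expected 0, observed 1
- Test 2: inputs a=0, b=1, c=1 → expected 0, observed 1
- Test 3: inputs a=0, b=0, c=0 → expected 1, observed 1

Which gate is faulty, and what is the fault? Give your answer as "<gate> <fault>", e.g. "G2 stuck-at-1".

G7 stuck-at-1

Fault-free values for test 1 (a=1, b=0, c=0): G1=0, G2=1, G3=1, G4=1, G5=0, G6=0, G7=0, giving Y=0. Observed 1.
Test 1: faults giving observed 1 are {G4 stuck-at-0, G4 inverted output, G6 stuck-at-1, G6 inverted output, G7 stuck-at-1, G7 inverted output}.
Test 2 (a=0, b=1, c=1): fault-free G1=0, G2=0, G3=0, G4=1, G5=0, G6=0, G7=0 → 0; observed 1. Eliminates G4 stuck-at-0, G4 inverted output, G6 stuck-at-1, G6 inverted output.
Test 3 (a=0, b=0, c=0): fault-free G1=0, G2=1, G3=1, G4=0, G5=0, G6=1, G7=1 → 1; observed 1. Eliminates G7 inverted output.
Only G7 stuck-at-1 is consistent with every test.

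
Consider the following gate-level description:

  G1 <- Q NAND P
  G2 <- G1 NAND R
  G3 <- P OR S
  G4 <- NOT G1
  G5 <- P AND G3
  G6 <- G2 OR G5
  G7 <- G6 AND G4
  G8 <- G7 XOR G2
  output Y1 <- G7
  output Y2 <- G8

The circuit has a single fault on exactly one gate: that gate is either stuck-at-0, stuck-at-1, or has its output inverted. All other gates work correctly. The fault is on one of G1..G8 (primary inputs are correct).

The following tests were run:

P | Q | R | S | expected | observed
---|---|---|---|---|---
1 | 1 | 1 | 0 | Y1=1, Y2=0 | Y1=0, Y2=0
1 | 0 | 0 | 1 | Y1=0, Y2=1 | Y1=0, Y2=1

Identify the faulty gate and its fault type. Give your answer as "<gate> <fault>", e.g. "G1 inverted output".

G1 stuck-at-1

Fault-free values for test 1 (P=1, Q=1, R=1, S=0): G1=0, G2=1, G3=1, G4=1, G5=1, G6=1, G7=1, G8=0, giving Y1=1, Y2=0. Observed Y1=0, Y2=0.
Test 1: faults giving observed Y1=0, Y2=0 are {G1 stuck-at-1, G1 inverted output}.
Test 2 (P=1, Q=0, R=0, S=1): fault-free G1=1, G2=1, G3=1, G4=0, G5=1, G6=1, G7=0, G8=1 → Y1=0, Y2=1; observed Y1=0, Y2=1. Eliminates G1 inverted output.
Only G1 stuck-at-1 is consistent with every test.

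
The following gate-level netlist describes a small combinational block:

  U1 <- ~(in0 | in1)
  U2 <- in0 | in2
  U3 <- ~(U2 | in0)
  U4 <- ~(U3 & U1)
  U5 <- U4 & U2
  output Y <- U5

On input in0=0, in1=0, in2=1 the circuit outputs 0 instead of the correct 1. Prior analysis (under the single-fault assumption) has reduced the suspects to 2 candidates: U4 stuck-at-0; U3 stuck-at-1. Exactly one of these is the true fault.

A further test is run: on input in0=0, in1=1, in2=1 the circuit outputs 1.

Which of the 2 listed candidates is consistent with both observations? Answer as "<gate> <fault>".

U3 stuck-at-1

Evaluate each candidate on input in0=0, in1=1, in2=1:
  U4 stuck-at-0: U1=0, U2=1, U3=0, U4=0 [stuck-at-0], U5=0 → 0 — eliminated
  U3 stuck-at-1: U1=0, U2=1, U3=1 [stuck-at-1], U4=1, U5=1 → 1 — matches
Only U3 stuck-at-1 reproduces the observed 1.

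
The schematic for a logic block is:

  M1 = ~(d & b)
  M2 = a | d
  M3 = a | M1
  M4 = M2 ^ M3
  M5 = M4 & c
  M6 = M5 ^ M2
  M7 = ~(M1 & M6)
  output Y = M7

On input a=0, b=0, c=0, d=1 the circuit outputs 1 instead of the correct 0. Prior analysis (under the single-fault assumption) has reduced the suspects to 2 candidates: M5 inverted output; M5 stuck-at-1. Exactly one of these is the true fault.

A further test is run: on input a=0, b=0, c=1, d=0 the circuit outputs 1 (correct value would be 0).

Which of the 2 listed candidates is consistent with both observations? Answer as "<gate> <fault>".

Evaluate each candidate on input a=0, b=0, c=1, d=0:
  M5 inverted output: M1=1, M2=0, M3=1, M4=1, M5=0 [inverted output], M6=0, M7=1 → 1 — matches
  M5 stuck-at-1: M1=1, M2=0, M3=1, M4=1, M5=1 [stuck-at-1], M6=1, M7=0 → 0 — eliminated
Only M5 inverted output reproduces the observed 1.

M5 inverted output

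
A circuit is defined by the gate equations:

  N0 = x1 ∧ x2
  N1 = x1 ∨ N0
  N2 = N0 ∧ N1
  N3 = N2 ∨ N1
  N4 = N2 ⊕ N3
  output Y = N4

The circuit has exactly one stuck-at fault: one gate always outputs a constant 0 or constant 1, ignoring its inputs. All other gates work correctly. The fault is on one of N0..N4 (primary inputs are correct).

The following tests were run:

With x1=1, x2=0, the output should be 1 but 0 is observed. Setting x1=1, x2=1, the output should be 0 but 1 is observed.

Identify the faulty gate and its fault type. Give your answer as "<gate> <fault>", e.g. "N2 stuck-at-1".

N3 stuck-at-0

Fault-free values for test 1 (x1=1, x2=0): N0=0, N1=1, N2=0, N3=1, N4=1, giving Y=1. Observed 0.
Test 1: faults giving observed 0 are {N0 stuck-at-1, N1 stuck-at-0, N2 stuck-at-1, N3 stuck-at-0, N4 stuck-at-0}.
Test 2 (x1=1, x2=1): fault-free N0=1, N1=1, N2=1, N3=1, N4=0 → 0; observed 1. Eliminates N0 stuck-at-1, N1 stuck-at-0, N2 stuck-at-1, N4 stuck-at-0.
Only N3 stuck-at-0 is consistent with every test.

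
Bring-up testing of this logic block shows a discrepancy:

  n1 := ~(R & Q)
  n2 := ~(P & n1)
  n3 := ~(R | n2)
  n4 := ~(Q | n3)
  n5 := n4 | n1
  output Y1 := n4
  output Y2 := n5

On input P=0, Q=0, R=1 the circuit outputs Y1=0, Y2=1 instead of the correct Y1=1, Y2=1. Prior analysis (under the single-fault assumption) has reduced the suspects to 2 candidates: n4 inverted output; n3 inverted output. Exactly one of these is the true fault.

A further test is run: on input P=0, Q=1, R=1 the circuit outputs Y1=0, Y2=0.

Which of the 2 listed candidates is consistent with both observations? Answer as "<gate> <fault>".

n3 inverted output

Evaluate each candidate on input P=0, Q=1, R=1:
  n4 inverted output: n1=0, n2=1, n3=0, n4=1 [inverted output], n5=1 → Y1=1, Y2=1 — eliminated
  n3 inverted output: n1=0, n2=1, n3=1 [inverted output], n4=0, n5=0 → Y1=0, Y2=0 — matches
Only n3 inverted output reproduces the observed Y1=0, Y2=0.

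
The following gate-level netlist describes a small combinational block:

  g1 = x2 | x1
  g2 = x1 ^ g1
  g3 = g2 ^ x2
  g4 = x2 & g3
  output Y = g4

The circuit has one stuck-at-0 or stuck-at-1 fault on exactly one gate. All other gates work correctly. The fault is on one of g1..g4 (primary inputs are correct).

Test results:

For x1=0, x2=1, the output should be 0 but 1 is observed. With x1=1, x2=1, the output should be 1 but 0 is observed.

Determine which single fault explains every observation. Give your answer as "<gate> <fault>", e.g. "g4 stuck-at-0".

g1 stuck-at-0

Fault-free values for test 1 (x1=0, x2=1): g1=1, g2=1, g3=0, g4=0, giving Y=0. Observed 1.
Test 1: faults giving observed 1 are {g1 stuck-at-0, g2 stuck-at-0, g3 stuck-at-1, g4 stuck-at-1}.
Test 2 (x1=1, x2=1): fault-free g1=1, g2=0, g3=1, g4=1 → 1; observed 0. Eliminates g2 stuck-at-0, g3 stuck-at-1, g4 stuck-at-1.
Only g1 stuck-at-0 is consistent with every test.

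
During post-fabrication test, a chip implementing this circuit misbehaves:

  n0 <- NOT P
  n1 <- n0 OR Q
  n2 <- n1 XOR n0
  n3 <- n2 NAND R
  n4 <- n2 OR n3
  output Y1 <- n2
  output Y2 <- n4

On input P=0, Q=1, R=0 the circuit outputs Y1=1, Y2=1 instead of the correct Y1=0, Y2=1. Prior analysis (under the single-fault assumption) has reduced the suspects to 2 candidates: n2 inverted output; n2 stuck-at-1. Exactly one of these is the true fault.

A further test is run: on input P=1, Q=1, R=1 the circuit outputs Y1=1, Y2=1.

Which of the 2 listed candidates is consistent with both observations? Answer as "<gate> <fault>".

Evaluate each candidate on input P=1, Q=1, R=1:
  n2 inverted output: n0=0, n1=1, n2=0 [inverted output], n3=1, n4=1 → Y1=0, Y2=1 — eliminated
  n2 stuck-at-1: n0=0, n1=1, n2=1 [stuck-at-1], n3=0, n4=1 → Y1=1, Y2=1 — matches
Only n2 stuck-at-1 reproduces the observed Y1=1, Y2=1.

n2 stuck-at-1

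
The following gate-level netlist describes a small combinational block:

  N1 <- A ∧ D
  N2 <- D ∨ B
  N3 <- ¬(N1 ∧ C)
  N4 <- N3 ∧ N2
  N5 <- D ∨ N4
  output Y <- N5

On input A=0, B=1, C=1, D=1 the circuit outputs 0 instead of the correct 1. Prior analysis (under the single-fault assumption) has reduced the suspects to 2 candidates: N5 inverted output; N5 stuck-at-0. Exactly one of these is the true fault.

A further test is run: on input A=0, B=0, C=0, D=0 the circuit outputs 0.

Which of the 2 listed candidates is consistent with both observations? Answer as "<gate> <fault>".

N5 stuck-at-0

Evaluate each candidate on input A=0, B=0, C=0, D=0:
  N5 inverted output: N1=0, N2=0, N3=1, N4=0, N5=1 [inverted output] → 1 — eliminated
  N5 stuck-at-0: N1=0, N2=0, N3=1, N4=0, N5=0 [stuck-at-0] → 0 — matches
Only N5 stuck-at-0 reproduces the observed 0.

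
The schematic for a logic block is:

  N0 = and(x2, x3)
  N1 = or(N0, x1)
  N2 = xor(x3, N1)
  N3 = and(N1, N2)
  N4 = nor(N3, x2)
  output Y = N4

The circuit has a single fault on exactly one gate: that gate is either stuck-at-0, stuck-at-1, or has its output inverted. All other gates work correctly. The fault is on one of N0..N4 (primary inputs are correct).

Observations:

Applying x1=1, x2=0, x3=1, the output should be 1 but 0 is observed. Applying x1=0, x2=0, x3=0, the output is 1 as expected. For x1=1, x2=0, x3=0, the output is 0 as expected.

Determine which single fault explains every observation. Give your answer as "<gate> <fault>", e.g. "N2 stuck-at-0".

N2 stuck-at-1

Fault-free values for test 1 (x1=1, x2=0, x3=1): N0=0, N1=1, N2=0, N3=0, N4=1, giving Y=1. Observed 0.
Test 1: faults giving observed 0 are {N2 stuck-at-1, N2 inverted output, N3 stuck-at-1, N3 inverted output, N4 stuck-at-0, N4 inverted output}.
Test 2 (x1=0, x2=0, x3=0): fault-free N0=0, N1=0, N2=0, N3=0, N4=1 → 1; observed 1. Eliminates N3 stuck-at-1, N3 inverted output, N4 stuck-at-0, N4 inverted output.
Test 3 (x1=1, x2=0, x3=0): fault-free N0=0, N1=1, N2=1, N3=1, N4=0 → 0; observed 0. Eliminates N2 inverted output.
Only N2 stuck-at-1 is consistent with every test.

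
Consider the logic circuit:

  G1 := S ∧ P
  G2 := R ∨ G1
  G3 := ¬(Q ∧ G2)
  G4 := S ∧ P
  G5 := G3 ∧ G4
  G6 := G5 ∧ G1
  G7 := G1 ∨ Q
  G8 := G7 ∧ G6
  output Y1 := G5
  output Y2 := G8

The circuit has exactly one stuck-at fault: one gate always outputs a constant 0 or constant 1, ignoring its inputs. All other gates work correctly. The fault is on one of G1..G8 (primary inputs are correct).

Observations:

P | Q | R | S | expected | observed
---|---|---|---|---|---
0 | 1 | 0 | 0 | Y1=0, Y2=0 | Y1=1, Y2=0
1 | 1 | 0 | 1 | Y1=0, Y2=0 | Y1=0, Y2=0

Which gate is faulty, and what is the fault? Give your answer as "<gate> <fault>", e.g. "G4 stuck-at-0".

Fault-free values for test 1 (P=0, Q=1, R=0, S=0): G1=0, G2=0, G3=1, G4=0, G5=0, G6=0, G7=1, G8=0, giving Y1=0, Y2=0. Observed Y1=1, Y2=0.
Test 1: faults giving observed Y1=1, Y2=0 are {G4 stuck-at-1, G5 stuck-at-1}.
Test 2 (P=1, Q=1, R=0, S=1): fault-free G1=1, G2=1, G3=0, G4=1, G5=0, G6=0, G7=1, G8=0 → Y1=0, Y2=0; observed Y1=0, Y2=0. Eliminates G5 stuck-at-1.
Only G4 stuck-at-1 is consistent with every test.

G4 stuck-at-1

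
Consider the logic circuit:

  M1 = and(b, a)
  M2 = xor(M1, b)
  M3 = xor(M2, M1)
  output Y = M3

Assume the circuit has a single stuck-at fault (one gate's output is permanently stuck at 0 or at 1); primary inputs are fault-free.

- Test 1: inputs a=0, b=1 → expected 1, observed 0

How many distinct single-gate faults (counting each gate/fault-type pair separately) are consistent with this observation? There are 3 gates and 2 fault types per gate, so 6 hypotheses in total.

2

Fault-free: M1=0, M2=1, M3=1 → 1. Observed 0.
  M1 stuck-at-0: output 1 ✗
  M1 stuck-at-1: output 1 ✗
  M2 stuck-at-0: output 0 ✓
  M2 stuck-at-1: output 1 ✗
  M3 stuck-at-0: output 0 ✓
  M3 stuck-at-1: output 1 ✗
Consistent faults: {M2 stuck-at-0, M3 stuck-at-0} — 2 in all.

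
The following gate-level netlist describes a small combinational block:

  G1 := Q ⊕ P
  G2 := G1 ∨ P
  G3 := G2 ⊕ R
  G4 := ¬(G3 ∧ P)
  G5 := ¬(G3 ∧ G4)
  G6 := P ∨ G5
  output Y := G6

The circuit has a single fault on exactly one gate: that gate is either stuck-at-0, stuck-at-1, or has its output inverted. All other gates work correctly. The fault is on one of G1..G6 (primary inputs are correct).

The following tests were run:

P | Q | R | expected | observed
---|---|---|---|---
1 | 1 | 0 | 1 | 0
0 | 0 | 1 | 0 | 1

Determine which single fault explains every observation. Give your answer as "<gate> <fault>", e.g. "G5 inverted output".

G6 inverted output

Fault-free values for test 1 (P=1, Q=1, R=0): G1=0, G2=1, G3=1, G4=0, G5=1, G6=1, giving Y=1. Observed 0.
Test 1: faults giving observed 0 are {G6 stuck-at-0, G6 inverted output}.
Test 2 (P=0, Q=0, R=1): fault-free G1=0, G2=0, G3=1, G4=1, G5=0, G6=0 → 0; observed 1. Eliminates G6 stuck-at-0.
Only G6 inverted output is consistent with every test.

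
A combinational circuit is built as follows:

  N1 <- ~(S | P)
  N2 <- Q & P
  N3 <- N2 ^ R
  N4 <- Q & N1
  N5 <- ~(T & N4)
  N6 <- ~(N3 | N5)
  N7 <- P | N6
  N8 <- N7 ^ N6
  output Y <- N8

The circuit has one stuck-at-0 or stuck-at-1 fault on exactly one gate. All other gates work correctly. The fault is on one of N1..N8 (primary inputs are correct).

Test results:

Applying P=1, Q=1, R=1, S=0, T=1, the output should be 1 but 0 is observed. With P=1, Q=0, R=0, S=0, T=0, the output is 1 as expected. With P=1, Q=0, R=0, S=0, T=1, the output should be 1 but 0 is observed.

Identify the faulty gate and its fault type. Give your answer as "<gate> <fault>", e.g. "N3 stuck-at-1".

N4 stuck-at-1

Fault-free values for test 1 (P=1, Q=1, R=1, S=0, T=1): N1=0, N2=1, N3=0, N4=0, N5=1, N6=0, N7=1, N8=1, giving Y=1. Observed 0.
Test 1: faults giving observed 0 are {N1 stuck-at-1, N4 stuck-at-1, N5 stuck-at-0, N6 stuck-at-1, N7 stuck-at-0, N8 stuck-at-0}.
Test 2 (P=1, Q=0, R=0, S=0, T=0): fault-free N1=0, N2=0, N3=0, N4=0, N5=1, N6=0, N7=1, N8=1 → 1; observed 1. Eliminates N5 stuck-at-0, N6 stuck-at-1, N7 stuck-at-0, N8 stuck-at-0.
Test 3 (P=1, Q=0, R=0, S=0, T=1): fault-free N1=0, N2=0, N3=0, N4=0, N5=1, N6=0, N7=1, N8=1 → 1; observed 0. Eliminates N1 stuck-at-1.
Only N4 stuck-at-1 is consistent with every test.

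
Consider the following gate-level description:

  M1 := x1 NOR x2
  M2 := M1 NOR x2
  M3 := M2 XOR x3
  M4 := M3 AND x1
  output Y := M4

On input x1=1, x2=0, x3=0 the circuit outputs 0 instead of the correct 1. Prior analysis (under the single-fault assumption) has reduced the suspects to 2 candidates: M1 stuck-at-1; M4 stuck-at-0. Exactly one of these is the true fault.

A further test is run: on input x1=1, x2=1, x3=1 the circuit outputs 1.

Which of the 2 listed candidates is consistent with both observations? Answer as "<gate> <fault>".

Evaluate each candidate on input x1=1, x2=1, x3=1:
  M1 stuck-at-1: M1=1 [stuck-at-1], M2=0, M3=1, M4=1 → 1 — matches
  M4 stuck-at-0: M1=0, M2=0, M3=1, M4=0 [stuck-at-0] → 0 — eliminated
Only M1 stuck-at-1 reproduces the observed 1.

M1 stuck-at-1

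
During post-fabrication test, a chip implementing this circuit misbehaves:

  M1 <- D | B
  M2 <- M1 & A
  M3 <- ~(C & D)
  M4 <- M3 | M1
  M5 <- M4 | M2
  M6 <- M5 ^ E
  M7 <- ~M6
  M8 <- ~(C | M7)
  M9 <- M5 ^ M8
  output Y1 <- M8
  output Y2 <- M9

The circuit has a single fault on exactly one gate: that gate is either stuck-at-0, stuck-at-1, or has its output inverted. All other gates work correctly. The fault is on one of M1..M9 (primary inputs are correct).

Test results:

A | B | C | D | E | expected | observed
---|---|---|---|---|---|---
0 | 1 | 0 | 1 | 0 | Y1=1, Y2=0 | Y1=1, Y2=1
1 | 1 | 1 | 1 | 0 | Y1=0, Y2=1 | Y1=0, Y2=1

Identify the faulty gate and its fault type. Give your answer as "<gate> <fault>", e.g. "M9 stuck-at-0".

Fault-free values for test 1 (A=0, B=1, C=0, D=1, E=0): M1=1, M2=0, M3=1, M4=1, M5=1, M6=1, M7=0, M8=1, M9=0, giving Y1=1, Y2=0. Observed Y1=1, Y2=1.
Test 1: faults giving observed Y1=1, Y2=1 are {M9 stuck-at-1, M9 inverted output}.
Test 2 (A=1, B=1, C=1, D=1, E=0): fault-free M1=1, M2=1, M3=0, M4=1, M5=1, M6=1, M7=0, M8=0, M9=1 → Y1=0, Y2=1; observed Y1=0, Y2=1. Eliminates M9 inverted output.
Only M9 stuck-at-1 is consistent with every test.

M9 stuck-at-1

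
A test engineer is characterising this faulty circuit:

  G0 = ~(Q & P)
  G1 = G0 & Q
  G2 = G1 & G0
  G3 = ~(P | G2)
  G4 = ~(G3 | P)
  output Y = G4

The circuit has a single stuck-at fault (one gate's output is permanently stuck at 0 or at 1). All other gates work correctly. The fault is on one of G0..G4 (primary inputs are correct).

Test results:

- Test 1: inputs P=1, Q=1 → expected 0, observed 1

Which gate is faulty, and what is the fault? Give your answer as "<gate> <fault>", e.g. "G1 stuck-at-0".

G4 stuck-at-1

Fault-free values for test 1 (P=1, Q=1): G0=0, G1=0, G2=0, G3=0, G4=0, giving Y=0. Observed 1.
Test 1: faults giving observed 1 are {G4 stuck-at-1}.
Only G4 stuck-at-1 is consistent with every test.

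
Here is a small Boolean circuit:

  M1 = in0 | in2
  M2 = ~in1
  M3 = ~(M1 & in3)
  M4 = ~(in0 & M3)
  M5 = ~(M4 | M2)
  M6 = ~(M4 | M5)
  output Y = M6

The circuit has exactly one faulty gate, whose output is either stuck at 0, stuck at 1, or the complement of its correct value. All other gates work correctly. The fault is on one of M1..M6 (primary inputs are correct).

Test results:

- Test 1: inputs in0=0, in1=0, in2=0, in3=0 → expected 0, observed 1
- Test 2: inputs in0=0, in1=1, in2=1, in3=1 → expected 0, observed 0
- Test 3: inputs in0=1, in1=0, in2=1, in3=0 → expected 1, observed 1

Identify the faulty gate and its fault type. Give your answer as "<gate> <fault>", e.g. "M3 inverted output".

M4 stuck-at-0

Fault-free values for test 1 (in0=0, in1=0, in2=0, in3=0): M1=0, M2=1, M3=1, M4=1, M5=0, M6=0, giving Y=0. Observed 1.
Test 1: faults giving observed 1 are {M4 stuck-at-0, M4 inverted output, M6 stuck-at-1, M6 inverted output}.
Test 2 (in0=0, in1=1, in2=1, in3=1): fault-free M1=1, M2=0, M3=0, M4=1, M5=0, M6=0 → 0; observed 0. Eliminates M6 stuck-at-1, M6 inverted output.
Test 3 (in0=1, in1=0, in2=1, in3=0): fault-free M1=1, M2=1, M3=1, M4=0, M5=0, M6=1 → 1; observed 1. Eliminates M4 inverted output.
Only M4 stuck-at-0 is consistent with every test.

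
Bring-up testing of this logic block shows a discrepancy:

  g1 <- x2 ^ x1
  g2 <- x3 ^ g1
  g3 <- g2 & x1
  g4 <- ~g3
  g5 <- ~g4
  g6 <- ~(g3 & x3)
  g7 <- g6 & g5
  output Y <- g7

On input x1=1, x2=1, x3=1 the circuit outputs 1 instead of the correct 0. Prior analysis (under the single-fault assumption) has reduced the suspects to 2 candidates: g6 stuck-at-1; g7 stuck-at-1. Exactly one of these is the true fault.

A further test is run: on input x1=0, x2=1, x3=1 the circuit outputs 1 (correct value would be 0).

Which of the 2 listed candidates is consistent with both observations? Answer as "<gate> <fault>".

Evaluate each candidate on input x1=0, x2=1, x3=1:
  g6 stuck-at-1: g1=1, g2=0, g3=0, g4=1, g5=0, g6=1 [stuck-at-1], g7=0 → 0 — eliminated
  g7 stuck-at-1: g1=1, g2=0, g3=0, g4=1, g5=0, g6=1, g7=1 [stuck-at-1] → 1 — matches
Only g7 stuck-at-1 reproduces the observed 1.

g7 stuck-at-1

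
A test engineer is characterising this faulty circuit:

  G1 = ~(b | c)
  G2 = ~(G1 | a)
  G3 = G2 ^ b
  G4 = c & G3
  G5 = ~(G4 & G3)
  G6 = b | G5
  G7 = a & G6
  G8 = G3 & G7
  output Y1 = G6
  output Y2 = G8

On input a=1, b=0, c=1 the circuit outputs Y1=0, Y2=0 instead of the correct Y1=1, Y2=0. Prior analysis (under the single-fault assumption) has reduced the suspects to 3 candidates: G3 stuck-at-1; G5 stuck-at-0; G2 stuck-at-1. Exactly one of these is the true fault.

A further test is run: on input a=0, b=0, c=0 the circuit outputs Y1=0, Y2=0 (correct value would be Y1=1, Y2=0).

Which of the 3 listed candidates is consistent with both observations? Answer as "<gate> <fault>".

G5 stuck-at-0

Evaluate each candidate on input a=0, b=0, c=0:
  G3 stuck-at-1: G1=1, G2=0, G3=1 [stuck-at-1], G4=0, G5=1, G6=1, G7=0, G8=0 → Y1=1, Y2=0 — eliminated
  G5 stuck-at-0: G1=1, G2=0, G3=0, G4=0, G5=0 [stuck-at-0], G6=0, G7=0, G8=0 → Y1=0, Y2=0 — matches
  G2 stuck-at-1: G1=1, G2=1 [stuck-at-1], G3=1, G4=0, G5=1, G6=1, G7=0, G8=0 → Y1=1, Y2=0 — eliminated
Only G5 stuck-at-0 reproduces the observed Y1=0, Y2=0.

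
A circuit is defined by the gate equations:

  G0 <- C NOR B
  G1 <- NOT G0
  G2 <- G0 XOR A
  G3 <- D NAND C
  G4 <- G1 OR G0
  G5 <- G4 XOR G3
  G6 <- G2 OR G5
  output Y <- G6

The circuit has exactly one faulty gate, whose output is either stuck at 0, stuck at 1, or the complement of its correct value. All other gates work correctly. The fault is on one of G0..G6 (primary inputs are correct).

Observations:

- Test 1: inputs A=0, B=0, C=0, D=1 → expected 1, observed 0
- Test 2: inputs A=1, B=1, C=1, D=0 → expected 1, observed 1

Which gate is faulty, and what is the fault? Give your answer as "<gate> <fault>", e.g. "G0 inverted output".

G0 stuck-at-0

Fault-free values for test 1 (A=0, B=0, C=0, D=1): G0=1, G1=0, G2=1, G3=1, G4=1, G5=0, G6=1, giving Y=1. Observed 0.
Test 1: faults giving observed 0 are {G0 stuck-at-0, G0 inverted output, G2 stuck-at-0, G2 inverted output, G6 stuck-at-0, G6 inverted output}.
Test 2 (A=1, B=1, C=1, D=0): fault-free G0=0, G1=1, G2=1, G3=1, G4=1, G5=0, G6=1 → 1; observed 1. Eliminates G0 inverted output, G2 stuck-at-0, G2 inverted output, G6 stuck-at-0, G6 inverted output.
Only G0 stuck-at-0 is consistent with every test.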